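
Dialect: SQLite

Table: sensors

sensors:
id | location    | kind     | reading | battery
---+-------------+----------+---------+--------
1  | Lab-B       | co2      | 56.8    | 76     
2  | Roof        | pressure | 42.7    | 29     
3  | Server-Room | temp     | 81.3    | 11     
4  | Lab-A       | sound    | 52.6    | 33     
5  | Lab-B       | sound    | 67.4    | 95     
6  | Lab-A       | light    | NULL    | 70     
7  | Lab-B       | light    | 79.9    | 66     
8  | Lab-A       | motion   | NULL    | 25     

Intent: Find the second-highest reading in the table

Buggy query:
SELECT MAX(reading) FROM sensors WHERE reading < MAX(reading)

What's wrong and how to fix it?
Bug: MAX(reading) on the right of the comparison is an aggregate-in-WHERE error

Fix: Put the inner MAX in a scalar subquery

Corrected query:
SELECT MAX(reading) FROM sensors WHERE reading < (SELECT MAX(reading) FROM sensors)

Result:
MAX(reading)
------------
79.9        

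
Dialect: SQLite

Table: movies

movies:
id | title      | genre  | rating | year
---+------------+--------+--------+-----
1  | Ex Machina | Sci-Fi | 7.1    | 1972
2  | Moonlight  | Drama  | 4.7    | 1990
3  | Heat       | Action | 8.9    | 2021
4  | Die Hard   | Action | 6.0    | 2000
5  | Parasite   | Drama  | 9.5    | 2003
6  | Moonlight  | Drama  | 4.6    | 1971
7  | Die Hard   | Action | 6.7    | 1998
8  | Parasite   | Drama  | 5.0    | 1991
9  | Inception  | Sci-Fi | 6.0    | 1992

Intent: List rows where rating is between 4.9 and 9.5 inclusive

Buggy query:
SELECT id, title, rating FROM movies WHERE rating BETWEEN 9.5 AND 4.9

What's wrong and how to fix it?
Bug: BETWEEN expects the lower bound first; with 9.5 AND 4.9 the range is empty

Fix: Swap the bounds so the smaller value comes first

Corrected query:
SELECT id, title, rating FROM movies WHERE rating BETWEEN 4.9 AND 9.5

Result:
id | title      | rating
---+------------+-------
1  | Ex Machina | 7.1   
3  | Heat       | 8.9   
4  | Die Hard   | 6     
5  | Parasite   | 9.5   
7  | Die Hard   | 6.7   
8  | Parasite   | 5     
9  | Inception  | 6     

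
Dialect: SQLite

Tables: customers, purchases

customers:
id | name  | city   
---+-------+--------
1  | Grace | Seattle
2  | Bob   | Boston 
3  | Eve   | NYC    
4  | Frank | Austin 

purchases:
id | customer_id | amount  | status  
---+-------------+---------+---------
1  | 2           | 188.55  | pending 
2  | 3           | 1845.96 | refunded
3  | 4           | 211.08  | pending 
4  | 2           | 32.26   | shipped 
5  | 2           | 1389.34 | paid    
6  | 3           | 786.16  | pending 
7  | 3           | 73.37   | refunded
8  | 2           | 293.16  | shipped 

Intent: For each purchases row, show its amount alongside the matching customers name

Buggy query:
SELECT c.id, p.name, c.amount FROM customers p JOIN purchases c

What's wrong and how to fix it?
Bug: JOIN with no ON clause produces a cartesian product; every purchases row pairs with every customers row

Fix: Specify the join condition linking the foreign key to the parent id

Corrected query:
SELECT c.id, p.name, c.amount FROM customers p JOIN purchases c ON c.customer_id = p.id

Result:
id | name  | amount 
---+-------+--------
1  | Bob   | 188.55 
2  | Eve   | 1845.96
3  | Frank | 211.08 
4  | Bob   | 32.26  
5  | Bob   | 1389.34
6  | Eve   | 786.16 
7  | Eve   | 73.37  
8  | Bob   | 293.16 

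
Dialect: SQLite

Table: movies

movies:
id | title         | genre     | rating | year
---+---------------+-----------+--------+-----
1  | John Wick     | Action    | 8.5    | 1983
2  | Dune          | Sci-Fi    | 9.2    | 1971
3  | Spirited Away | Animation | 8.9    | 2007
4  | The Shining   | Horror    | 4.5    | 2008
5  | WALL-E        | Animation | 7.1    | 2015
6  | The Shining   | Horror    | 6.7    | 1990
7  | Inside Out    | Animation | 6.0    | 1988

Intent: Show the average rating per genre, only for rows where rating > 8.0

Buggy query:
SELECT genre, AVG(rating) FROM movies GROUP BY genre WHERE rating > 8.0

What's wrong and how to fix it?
Bug: Row-level WHERE must come before GROUP BY in the clause order

Fix: Place WHERE between FROM and GROUP BY

Corrected query:
SELECT genre, AVG(rating) FROM movies WHERE rating > 8.0 GROUP BY genre

Result:
genre     | AVG(rating)
----------+------------
Action    | 8.5        
Animation | 8.9        
Sci-Fi    | 9.2        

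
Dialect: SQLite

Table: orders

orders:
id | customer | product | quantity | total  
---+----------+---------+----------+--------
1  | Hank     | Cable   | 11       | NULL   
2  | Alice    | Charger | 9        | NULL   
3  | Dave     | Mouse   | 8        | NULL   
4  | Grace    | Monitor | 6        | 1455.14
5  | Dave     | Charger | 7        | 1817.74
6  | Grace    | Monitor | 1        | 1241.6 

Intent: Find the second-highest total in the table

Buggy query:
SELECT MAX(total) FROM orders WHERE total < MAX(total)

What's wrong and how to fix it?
Bug: The inner MAX is an aggregate inside WHERE, which is not allowed

Fix: Compute the overall MAX in a subquery, then take MAX of rows below it

Corrected query:
SELECT MAX(total) FROM orders WHERE total < (SELECT MAX(total) FROM orders)

Result:
MAX(total)
----------
1455.14   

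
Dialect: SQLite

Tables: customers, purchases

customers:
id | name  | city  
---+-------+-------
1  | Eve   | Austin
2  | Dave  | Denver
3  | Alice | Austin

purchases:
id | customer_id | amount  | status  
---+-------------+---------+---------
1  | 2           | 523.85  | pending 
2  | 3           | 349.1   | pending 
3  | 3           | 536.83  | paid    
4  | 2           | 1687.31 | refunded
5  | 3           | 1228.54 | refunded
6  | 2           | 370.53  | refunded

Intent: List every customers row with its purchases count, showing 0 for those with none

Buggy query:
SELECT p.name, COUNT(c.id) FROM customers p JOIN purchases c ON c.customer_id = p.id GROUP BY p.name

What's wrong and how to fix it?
Bug: INNER JOIN drops customers rows that have no matching purchases rows

Fix: Use LEFT JOIN so parents without children still appear (COUNT(c.id) gives 0)

Corrected query:
SELECT p.name, COUNT(c.id) FROM customers p LEFT JOIN purchases c ON c.customer_id = p.id GROUP BY p.name

Result:
name  | COUNT(c.id)
------+------------
Alice | 3          
Dave  | 3          
Eve   | 0          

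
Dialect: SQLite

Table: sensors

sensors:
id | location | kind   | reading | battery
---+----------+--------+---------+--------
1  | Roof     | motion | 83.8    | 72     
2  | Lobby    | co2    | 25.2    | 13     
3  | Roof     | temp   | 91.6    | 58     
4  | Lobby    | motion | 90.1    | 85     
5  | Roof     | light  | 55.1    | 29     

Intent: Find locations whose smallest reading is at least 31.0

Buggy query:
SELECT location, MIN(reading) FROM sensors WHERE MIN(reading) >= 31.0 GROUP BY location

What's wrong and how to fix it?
Bug: MIN() in WHERE is a misuse of aggregate

Fix: Replace WHERE with HAVING after the GROUP BY

Corrected query:
SELECT location, MIN(reading) FROM sensors GROUP BY location HAVING MIN(reading) >= 31.0

Result:
location | MIN(reading)
---------+-------------
Roof     | 55.1        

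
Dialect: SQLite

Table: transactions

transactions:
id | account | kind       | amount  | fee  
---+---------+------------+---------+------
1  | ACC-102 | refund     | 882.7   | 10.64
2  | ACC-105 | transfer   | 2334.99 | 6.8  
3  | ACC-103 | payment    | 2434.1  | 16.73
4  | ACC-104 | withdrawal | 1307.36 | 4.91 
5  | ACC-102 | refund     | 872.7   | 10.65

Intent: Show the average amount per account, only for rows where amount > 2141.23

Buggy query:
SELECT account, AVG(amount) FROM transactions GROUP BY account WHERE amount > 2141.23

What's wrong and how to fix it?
Bug: WHERE cannot follow GROUP BY

Fix: Place WHERE between FROM and GROUP BY

Corrected query:
SELECT account, AVG(amount) FROM transactions WHERE amount > 2141.23 GROUP BY account

Result:
account | AVG(amount)
--------+------------
ACC-103 | 2434.1     
ACC-105 | 2334.99    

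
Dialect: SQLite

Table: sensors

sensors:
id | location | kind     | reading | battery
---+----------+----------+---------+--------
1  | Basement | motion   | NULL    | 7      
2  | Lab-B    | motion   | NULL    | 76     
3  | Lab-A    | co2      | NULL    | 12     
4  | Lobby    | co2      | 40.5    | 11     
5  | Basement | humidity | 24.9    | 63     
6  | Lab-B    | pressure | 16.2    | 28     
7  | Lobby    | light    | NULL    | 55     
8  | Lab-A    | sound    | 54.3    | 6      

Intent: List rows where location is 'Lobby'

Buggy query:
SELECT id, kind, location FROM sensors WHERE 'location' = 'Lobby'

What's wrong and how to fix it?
Bug: 'location' in single quotes is a string literal, not the column; the comparison is literal-vs-literal and never true

Fix: Reference the column as location without single quotes

Corrected query:
SELECT id, kind, location FROM sensors WHERE location = 'Lobby'

Result:
id | kind  | location
---+-------+---------
4  | co2   | Lobby   
7  | light | Lobby   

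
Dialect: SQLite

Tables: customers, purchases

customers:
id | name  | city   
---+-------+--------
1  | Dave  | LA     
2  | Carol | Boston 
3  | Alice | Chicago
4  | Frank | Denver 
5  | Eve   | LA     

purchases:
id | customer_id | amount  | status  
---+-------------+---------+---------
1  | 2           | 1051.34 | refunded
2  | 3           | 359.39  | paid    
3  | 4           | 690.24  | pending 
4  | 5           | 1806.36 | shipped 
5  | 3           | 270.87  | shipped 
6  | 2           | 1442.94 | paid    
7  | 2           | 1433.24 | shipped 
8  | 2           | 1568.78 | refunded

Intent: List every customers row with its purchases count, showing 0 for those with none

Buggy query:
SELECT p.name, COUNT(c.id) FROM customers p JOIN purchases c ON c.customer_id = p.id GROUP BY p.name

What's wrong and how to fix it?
Bug: INNER JOIN drops customers rows that have no matching purchases rows

Fix: Switch to LEFT JOIN to retain unmatched parent rows

Corrected query:
SELECT p.name, COUNT(c.id) FROM customers p LEFT JOIN purchases c ON c.customer_id = p.id GROUP BY p.name

Result:
name  | COUNT(c.id)
------+------------
Alice | 2          
Carol | 4          
Dave  | 0          
Eve   | 1          
Frank | 1          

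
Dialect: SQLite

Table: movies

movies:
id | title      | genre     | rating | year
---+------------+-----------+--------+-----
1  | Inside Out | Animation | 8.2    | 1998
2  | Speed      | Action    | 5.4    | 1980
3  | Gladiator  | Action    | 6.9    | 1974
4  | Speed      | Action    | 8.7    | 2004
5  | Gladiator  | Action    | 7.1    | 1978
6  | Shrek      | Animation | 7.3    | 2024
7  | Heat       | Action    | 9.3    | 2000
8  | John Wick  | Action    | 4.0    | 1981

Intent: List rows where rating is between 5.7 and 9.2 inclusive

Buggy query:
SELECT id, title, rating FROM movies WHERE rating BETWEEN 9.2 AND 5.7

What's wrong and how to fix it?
Bug: BETWEEN expects the lower bound first; with 9.2 AND 5.7 the range is empty

Fix: Write BETWEEN 5.7 AND 9.2

Corrected query:
SELECT id, title, rating FROM movies WHERE rating BETWEEN 5.7 AND 9.2

Result:
id | title      | rating
---+------------+-------
1  | Inside Out | 8.2   
3  | Gladiator  | 6.9   
4  | Speed      | 8.7   
5  | Gladiator  | 7.1   
6  | Shrek      | 7.3   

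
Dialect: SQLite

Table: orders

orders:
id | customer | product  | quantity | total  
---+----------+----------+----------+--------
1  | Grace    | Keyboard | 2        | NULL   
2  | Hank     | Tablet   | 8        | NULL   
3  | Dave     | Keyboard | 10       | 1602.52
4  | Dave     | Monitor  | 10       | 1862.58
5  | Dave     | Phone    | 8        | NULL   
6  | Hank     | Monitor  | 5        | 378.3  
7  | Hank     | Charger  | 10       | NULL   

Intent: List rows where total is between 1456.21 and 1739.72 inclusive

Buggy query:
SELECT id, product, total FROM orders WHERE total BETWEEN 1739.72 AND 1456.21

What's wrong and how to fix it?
Bug: BETWEEN expects the lower bound first; with 1739.72 AND 1456.21 the range is empty

Fix: Write BETWEEN 1456.21 AND 1739.72

Corrected query:
SELECT id, product, total FROM orders WHERE total BETWEEN 1456.21 AND 1739.72

Result:
id | product  | total  
---+----------+--------
3  | Keyboard | 1602.52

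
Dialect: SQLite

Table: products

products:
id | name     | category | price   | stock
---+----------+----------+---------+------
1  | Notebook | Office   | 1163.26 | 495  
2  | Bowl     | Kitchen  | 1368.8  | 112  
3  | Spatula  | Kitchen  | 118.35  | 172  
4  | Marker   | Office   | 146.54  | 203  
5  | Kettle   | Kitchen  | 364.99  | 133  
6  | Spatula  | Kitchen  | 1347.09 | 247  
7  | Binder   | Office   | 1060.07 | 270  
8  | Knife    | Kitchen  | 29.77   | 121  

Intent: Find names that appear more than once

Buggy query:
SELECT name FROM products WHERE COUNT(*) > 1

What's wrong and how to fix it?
Bug: COUNT(*) is an aggregate and cannot be used in WHERE

Fix: GROUP BY name, then filter groups with HAVING COUNT(*) > 1

Corrected query:
SELECT name FROM products GROUP BY name HAVING COUNT(*) > 1

Result:
name   
-------
Spatula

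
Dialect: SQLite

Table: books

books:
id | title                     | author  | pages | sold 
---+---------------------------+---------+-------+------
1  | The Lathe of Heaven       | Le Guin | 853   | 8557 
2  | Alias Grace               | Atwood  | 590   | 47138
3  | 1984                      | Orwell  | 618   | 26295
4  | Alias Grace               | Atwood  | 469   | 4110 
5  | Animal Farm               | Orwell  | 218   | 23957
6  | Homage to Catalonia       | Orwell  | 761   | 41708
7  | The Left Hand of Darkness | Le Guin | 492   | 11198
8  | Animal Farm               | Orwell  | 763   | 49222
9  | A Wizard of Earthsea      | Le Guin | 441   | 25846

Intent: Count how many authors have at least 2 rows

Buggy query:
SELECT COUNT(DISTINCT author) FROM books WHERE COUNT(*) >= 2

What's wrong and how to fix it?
Bug: COUNT(*) cannot appear in WHERE; the per-group count doesn't exist yet

Fix: Use a subquery that GROUPs and filters with HAVING, then count its rows

Corrected query:
SELECT COUNT(*) FROM (SELECT author FROM books GROUP BY author HAVING COUNT(*) >= 2)

Result:
COUNT(*)
--------
3       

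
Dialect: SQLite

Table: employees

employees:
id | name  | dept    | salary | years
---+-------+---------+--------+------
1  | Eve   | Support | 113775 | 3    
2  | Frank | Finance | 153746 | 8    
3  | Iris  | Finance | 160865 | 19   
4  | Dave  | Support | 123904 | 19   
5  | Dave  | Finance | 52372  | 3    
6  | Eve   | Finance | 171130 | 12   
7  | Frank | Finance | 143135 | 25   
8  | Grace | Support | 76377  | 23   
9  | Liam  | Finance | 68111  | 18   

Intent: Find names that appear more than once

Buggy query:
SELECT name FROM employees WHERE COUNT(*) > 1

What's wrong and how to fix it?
Bug: WHERE can't reference COUNT(*); aggregates are computed after WHERE

Fix: Group first, then use HAVING for the count condition

Corrected query:
SELECT name FROM employees GROUP BY name HAVING COUNT(*) > 1

Result:
name 
-----
Dave 
Eve  
Frank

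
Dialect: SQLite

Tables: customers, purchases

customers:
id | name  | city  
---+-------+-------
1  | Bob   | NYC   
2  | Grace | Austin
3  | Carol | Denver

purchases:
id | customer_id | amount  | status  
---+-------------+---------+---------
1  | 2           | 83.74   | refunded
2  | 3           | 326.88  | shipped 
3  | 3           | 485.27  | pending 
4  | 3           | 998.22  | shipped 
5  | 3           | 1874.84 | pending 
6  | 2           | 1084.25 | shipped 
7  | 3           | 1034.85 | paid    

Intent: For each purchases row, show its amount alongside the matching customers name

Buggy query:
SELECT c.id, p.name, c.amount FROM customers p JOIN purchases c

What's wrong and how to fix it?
Bug: JOIN with no ON clause produces a cartesian product; every purchases row pairs with every customers row

Fix: Specify the join condition linking the foreign key to the parent id

Corrected query:
SELECT c.id, p.name, c.amount FROM customers p JOIN purchases c ON c.customer_id = p.id

Result:
id | name  | amount 
---+-------+--------
1  | Grace | 83.74  
2  | Carol | 326.88 
3  | Carol | 485.27 
4  | Carol | 998.22 
5  | Carol | 1874.84
6  | Grace | 1084.25
7  | Carol | 1034.85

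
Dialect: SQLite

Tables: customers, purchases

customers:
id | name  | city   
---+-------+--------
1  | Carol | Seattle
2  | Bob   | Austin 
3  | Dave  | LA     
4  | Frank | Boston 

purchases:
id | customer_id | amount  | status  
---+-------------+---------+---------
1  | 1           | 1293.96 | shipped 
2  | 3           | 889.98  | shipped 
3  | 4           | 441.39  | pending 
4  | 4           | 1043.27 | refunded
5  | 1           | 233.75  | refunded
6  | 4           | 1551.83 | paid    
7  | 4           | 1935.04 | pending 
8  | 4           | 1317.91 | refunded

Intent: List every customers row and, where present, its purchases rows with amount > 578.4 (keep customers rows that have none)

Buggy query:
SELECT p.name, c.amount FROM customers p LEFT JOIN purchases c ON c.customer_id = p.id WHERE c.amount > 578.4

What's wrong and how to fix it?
Bug: A WHERE condition on the right-hand table after LEFT JOIN drops unmatched parents

Fix: Put 'c.amount > 578.4' in the JOIN's ON clause instead of WHERE

Corrected query:
SELECT p.name, c.amount FROM customers p LEFT JOIN purchases c ON c.customer_id = p.id AND c.amount > 578.4

Result:
name  | amount 
------+--------
Carol | 1293.96
Bob   | NULL   
Dave  | 889.98 
Frank | 1043.27
Frank | 1317.91
Frank | 1551.83
Frank | 1935.04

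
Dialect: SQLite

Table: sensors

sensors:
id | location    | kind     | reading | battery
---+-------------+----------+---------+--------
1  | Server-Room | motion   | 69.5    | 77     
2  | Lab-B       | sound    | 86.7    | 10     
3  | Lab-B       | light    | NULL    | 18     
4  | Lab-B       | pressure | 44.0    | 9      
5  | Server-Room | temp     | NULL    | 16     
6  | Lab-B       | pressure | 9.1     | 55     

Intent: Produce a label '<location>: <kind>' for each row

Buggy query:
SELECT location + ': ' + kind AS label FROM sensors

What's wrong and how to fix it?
Bug: SQLite uses || for string concatenation; + coerces text to numbers (yielding 0)

Fix: Use the || operator for string concatenation

Corrected query:
SELECT location || ': ' || kind AS label FROM sensors

Result:
label              
-------------------
Server-Room: motion
Lab-B: sound       
Lab-B: light       
Lab-B: pressure    
Server-Room: temp  
Lab-B: pressure    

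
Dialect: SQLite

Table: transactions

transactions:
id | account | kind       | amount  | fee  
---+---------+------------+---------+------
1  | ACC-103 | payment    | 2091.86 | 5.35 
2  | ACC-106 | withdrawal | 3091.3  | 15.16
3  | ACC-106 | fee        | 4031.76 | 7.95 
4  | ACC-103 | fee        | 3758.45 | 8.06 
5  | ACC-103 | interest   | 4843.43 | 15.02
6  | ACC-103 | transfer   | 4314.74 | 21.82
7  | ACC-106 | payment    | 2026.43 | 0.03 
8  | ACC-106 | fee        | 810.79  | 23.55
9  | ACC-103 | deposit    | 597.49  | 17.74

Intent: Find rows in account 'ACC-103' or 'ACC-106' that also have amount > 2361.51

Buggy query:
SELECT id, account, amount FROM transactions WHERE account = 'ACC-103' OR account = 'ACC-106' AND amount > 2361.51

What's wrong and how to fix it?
Bug: AND binds tighter than OR, so this parses as account = 'ACC-103' OR (account = 'ACC-106' AND amount > 2361.51)

Fix: Group the OR with parentheses (or use IN), then AND the threshold

Corrected query:
SELECT id, account, amount FROM transactions WHERE (account = 'ACC-103' OR account = 'ACC-106') AND amount > 2361.51

Result:
id | account | amount 
---+---------+--------
2  | ACC-106 | 3091.3 
3  | ACC-106 | 4031.76
4  | ACC-103 | 3758.45
5  | ACC-103 | 4843.43
6  | ACC-103 | 4314.74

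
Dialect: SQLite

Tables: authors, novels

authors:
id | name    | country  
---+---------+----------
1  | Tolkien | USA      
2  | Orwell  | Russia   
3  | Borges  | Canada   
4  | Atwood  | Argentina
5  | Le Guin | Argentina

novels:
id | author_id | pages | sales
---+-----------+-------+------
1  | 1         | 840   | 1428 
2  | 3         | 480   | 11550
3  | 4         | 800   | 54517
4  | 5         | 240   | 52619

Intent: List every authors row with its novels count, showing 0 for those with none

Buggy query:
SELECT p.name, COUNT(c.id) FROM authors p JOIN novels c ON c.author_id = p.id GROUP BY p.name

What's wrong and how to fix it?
Bug: INNER JOIN drops authors rows that have no matching novels rows

Fix: Use LEFT JOIN so parents without children still appear (COUNT(c.id) gives 0)

Corrected query:
SELECT p.name, COUNT(c.id) FROM authors p LEFT JOIN novels c ON c.author_id = p.id GROUP BY p.name

Result:
name    | COUNT(c.id)
--------+------------
Atwood  | 1          
Borges  | 1          
Le Guin | 1          
Orwell  | 0          
Tolkien | 1          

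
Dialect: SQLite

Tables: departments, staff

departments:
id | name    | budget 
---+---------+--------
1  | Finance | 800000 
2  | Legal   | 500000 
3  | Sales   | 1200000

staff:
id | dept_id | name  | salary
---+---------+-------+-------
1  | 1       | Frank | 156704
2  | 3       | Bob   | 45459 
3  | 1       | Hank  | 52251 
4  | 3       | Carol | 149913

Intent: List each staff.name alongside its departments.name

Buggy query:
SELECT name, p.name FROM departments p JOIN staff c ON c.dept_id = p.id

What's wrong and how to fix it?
Bug: 'name' exists in both joined tables, so the database can't tell which one is meant

Fix: Prefix ambiguous columns with the table alias

Corrected query:
SELECT c.name, p.name FROM departments p JOIN staff c ON c.dept_id = p.id

Result:
name  | name   
------+--------
Frank | Finance
Bob   | Sales  
Hank  | Finance
Carol | Sales  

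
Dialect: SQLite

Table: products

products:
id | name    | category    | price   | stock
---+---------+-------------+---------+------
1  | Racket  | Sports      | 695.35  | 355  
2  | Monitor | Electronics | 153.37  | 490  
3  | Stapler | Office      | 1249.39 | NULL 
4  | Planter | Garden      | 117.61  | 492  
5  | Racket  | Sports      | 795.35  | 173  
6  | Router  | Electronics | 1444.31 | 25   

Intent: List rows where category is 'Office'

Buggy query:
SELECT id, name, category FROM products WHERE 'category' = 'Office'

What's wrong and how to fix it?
Bug: Single quotes denote string literals in SQL; the column name is being compared as a constant string

Fix: Reference the column as category without single quotes

Corrected query:
SELECT id, name, category FROM products WHERE category = 'Office'

Result:
id | name    | category
---+---------+---------
3  | Stapler | Office  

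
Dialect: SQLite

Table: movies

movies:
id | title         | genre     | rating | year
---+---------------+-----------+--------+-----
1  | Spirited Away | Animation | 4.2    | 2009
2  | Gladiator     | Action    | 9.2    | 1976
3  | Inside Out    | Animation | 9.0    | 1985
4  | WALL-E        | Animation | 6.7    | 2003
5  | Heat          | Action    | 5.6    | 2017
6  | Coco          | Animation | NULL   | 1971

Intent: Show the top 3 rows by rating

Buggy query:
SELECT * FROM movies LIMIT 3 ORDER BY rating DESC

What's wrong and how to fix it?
Bug: LIMIT must come after ORDER BY

Fix: Swap the clauses: ORDER BY first, then LIMIT

Corrected query:
SELECT * FROM movies ORDER BY rating DESC LIMIT 3

Result:
id | title      | genre     | rating | year
---+------------+-----------+--------+-----
2  | Gladiator  | Action    | 9.2    | 1976
3  | Inside Out | Animation | 9      | 1985
4  | WALL-E     | Animation | 6.7    | 2003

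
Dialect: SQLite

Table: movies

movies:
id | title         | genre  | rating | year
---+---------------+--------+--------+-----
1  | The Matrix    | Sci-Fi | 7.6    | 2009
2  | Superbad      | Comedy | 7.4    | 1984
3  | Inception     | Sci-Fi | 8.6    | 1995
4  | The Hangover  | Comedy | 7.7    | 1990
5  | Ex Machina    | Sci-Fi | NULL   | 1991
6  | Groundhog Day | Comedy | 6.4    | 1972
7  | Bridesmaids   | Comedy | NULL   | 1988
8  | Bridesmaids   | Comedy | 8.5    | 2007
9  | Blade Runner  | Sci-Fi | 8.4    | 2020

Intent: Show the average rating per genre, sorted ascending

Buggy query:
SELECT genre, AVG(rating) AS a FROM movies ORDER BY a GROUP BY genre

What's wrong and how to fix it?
Bug: ORDER BY appears before GROUP BY; SQL clause order requires GROUP BY first

Fix: Move ORDER BY to the end, after GROUP BY

Corrected query:
SELECT genre, AVG(rating) AS a FROM movies GROUP BY genre ORDER BY a

Result:
genre  | a  
-------+----
Comedy | 7.5
Sci-Fi | 8.2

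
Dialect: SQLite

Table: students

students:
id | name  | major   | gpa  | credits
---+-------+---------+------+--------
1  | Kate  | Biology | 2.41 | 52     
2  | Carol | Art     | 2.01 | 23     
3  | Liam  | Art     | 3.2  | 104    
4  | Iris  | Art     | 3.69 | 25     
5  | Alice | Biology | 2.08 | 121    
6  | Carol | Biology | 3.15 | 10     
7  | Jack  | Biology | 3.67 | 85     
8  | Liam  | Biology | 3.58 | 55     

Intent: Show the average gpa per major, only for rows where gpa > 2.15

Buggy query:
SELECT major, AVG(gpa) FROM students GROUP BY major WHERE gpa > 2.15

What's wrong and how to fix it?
Bug: Row-level WHERE must come before GROUP BY in the clause order

Fix: Move the WHERE clause before GROUP BY

Corrected query:
SELECT major, AVG(gpa) FROM students WHERE gpa > 2.15 GROUP BY major

Result:
major   | AVG(gpa)
--------+---------
Art     | 3.445   
Biology | 3.2025  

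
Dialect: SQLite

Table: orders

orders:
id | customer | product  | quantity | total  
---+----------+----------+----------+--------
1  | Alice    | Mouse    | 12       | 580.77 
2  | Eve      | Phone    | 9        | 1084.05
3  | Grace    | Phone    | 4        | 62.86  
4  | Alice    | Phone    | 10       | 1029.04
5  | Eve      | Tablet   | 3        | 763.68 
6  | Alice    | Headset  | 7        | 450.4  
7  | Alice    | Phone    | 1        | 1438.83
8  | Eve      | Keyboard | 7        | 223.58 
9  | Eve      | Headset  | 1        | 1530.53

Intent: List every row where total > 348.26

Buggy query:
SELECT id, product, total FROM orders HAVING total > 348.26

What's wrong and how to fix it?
Bug: This is a non-aggregate query (no GROUP BY, no aggregates), so in SQLite the HAVING clause is invalid here; a row-level condition belongs in WHERE

Fix: Replace HAVING with WHERE since the condition applies to individual rows

Corrected query:
SELECT id, product, total FROM orders WHERE total > 348.26

Result:
id | product | total  
---+---------+--------
1  | Mouse   | 580.77 
2  | Phone   | 1084.05
4  | Phone   | 1029.04
5  | Tablet  | 763.68 
6  | Headset | 450.4  
7  | Phone   | 1438.83
9  | Headset | 1530.53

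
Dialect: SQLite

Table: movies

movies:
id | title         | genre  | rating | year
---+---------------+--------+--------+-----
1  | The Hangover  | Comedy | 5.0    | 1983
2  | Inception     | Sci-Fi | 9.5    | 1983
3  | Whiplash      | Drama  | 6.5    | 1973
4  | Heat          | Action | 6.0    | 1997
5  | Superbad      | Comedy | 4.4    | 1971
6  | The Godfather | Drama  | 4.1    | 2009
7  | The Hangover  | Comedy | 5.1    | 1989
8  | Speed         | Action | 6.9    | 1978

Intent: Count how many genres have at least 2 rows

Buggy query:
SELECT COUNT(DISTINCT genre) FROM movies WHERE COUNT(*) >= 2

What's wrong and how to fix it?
Bug: COUNT(*) cannot appear in WHERE; the per-group count doesn't exist yet

Fix: Group first with HAVING COUNT(*) >= 2, then COUNT the resulting groups

Corrected query:
SELECT COUNT(*) FROM (SELECT genre FROM movies GROUP BY genre HAVING COUNT(*) >= 2)

Result:
COUNT(*)
--------
3       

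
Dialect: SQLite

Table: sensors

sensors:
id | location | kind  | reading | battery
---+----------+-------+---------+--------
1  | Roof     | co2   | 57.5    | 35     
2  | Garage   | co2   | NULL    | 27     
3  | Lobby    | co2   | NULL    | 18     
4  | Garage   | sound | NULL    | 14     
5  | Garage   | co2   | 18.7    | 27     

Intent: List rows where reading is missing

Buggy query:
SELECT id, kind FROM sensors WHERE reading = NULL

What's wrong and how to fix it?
Bug: '= NULL' is always unknown in SQL three-valued logic, so no rows match

Fix: Use IS NULL to test for NULL

Corrected query:
SELECT id, kind FROM sensors WHERE reading IS NULL

Result:
id | kind 
---+------
2  | co2  
3  | co2  
4  | sound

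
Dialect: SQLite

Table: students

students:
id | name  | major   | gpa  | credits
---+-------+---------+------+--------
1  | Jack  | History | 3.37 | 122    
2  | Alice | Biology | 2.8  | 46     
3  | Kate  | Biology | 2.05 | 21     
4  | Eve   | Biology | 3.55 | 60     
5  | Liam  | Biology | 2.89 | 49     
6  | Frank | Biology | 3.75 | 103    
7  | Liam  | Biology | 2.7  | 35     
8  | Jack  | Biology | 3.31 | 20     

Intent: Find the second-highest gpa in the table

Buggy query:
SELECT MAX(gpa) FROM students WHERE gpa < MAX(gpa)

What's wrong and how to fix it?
Bug: The inner MAX is an aggregate inside WHERE, which is not allowed

Fix: Compute the overall MAX in a subquery, then take MAX of rows below it

Corrected query:
SELECT MAX(gpa) FROM students WHERE gpa < (SELECT MAX(gpa) FROM students)

Result:
MAX(gpa)
--------
3.55    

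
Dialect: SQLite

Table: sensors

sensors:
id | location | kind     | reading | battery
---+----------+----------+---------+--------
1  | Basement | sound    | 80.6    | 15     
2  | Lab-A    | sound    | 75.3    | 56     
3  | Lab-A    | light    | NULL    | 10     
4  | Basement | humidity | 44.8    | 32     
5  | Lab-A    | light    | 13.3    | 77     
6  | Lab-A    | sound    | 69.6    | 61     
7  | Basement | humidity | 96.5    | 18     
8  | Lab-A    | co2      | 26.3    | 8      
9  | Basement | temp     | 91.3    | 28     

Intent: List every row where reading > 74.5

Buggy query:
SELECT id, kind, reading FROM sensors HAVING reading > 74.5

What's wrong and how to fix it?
Bug: This is a non-aggregate query (no GROUP BY, no aggregates), so in SQLite the HAVING clause is invalid here; a row-level condition belongs in WHERE

Fix: Use WHERE for row-level filtering

Corrected query:
SELECT id, kind, reading FROM sensors WHERE reading > 74.5

Result:
id | kind     | reading
---+----------+--------
1  | sound    | 80.6   
2  | sound    | 75.3   
7  | humidity | 96.5   
9  | temp     | 91.3   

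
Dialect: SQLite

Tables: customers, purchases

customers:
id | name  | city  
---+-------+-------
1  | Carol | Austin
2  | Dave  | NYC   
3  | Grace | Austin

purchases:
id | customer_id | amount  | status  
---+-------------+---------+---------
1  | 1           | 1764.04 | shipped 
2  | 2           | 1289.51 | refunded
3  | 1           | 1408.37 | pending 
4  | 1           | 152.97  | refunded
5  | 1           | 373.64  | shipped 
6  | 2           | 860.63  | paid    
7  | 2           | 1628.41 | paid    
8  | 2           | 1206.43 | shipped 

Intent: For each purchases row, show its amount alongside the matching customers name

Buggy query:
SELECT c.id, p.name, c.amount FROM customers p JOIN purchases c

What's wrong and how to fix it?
Bug: Missing join condition: each purchases row is matched to all customers rows instead of just its own

Fix: Add ON c.customer_id = p.id to the JOIN

Corrected query:
SELECT c.id, p.name, c.amount FROM customers p JOIN purchases c ON c.customer_id = p.id

Result:
id | name  | amount 
---+-------+--------
1  | Carol | 1764.04
2  | Dave  | 1289.51
3  | Carol | 1408.37
4  | Carol | 152.97 
5  | Carol | 373.64 
6  | Dave  | 860.63 
7  | Dave  | 1628.41
8  | Dave  | 1206.43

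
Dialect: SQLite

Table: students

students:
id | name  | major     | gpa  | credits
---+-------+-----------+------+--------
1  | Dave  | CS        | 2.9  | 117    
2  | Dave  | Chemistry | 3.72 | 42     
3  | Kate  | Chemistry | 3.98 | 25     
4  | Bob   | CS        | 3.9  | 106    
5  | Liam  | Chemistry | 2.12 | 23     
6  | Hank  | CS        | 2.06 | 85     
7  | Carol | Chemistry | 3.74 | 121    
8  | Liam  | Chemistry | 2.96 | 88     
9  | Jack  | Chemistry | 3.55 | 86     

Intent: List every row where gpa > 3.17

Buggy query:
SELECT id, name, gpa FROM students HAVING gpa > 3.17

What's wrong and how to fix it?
Bug: This is a non-aggregate query (no GROUP BY, no aggregates), so in SQLite the HAVING clause is invalid here; a row-level condition belongs in WHERE

Fix: Replace HAVING with WHERE since the condition applies to individual rows

Corrected query:
SELECT id, name, gpa FROM students WHERE gpa > 3.17

Result:
id | name  | gpa 
---+-------+-----
2  | Dave  | 3.72
3  | Kate  | 3.98
4  | Bob   | 3.9 
7  | Carol | 3.74
9  | Jack  | 3.55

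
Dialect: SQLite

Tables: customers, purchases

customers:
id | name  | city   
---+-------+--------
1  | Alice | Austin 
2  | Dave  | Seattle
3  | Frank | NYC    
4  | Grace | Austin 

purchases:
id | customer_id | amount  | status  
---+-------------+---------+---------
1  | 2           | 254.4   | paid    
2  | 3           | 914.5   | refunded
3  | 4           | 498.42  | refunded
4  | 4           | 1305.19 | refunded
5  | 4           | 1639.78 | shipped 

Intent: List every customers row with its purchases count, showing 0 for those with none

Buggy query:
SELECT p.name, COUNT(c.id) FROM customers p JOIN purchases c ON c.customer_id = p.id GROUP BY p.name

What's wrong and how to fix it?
Bug: INNER JOIN drops customers rows that have no matching purchases rows

Fix: Switch to LEFT JOIN to retain unmatched parent rows

Corrected query:
SELECT p.name, COUNT(c.id) FROM customers p LEFT JOIN purchases c ON c.customer_id = p.id GROUP BY p.name

Result:
name  | COUNT(c.id)
------+------------
Alice | 0          
Dave  | 1          
Frank | 1          
Grace | 3          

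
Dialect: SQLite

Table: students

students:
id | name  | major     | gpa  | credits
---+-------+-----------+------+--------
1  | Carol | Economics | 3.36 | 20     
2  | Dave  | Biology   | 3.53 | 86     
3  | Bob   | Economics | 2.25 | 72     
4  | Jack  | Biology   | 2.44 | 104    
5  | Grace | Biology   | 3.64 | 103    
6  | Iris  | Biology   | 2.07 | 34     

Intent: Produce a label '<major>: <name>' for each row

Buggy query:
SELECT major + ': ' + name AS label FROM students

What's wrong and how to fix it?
Bug: '+' is numeric addition; on text columns SQLite converts them to 0 instead of concatenating

Fix: Use the || operator for string concatenation

Corrected query:
SELECT major || ': ' || name AS label FROM students

Result:
label           
----------------
Economics: Carol
Biology: Dave   
Economics: Bob  
Biology: Jack   
Biology: Grace  
Biology: Iris   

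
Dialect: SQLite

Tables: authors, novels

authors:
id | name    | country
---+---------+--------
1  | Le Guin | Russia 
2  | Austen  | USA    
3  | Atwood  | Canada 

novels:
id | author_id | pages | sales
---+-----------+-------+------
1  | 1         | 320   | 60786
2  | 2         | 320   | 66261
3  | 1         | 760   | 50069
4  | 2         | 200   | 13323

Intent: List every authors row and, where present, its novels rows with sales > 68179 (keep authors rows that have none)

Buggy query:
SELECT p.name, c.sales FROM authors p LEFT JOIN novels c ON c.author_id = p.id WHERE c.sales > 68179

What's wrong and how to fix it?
Bug: Filtering c.sales in WHERE discards the NULL rows produced by LEFT JOIN, turning it into an inner join

Fix: Put 'c.sales > 68179' in the JOIN's ON clause instead of WHERE

Corrected query:
SELECT p.name, c.sales FROM authors p LEFT JOIN novels c ON c.author_id = p.id AND c.sales > 68179

Result:
name    | sales
--------+------
Le Guin | NULL 
Austen  | NULL 
Atwood  | NULL 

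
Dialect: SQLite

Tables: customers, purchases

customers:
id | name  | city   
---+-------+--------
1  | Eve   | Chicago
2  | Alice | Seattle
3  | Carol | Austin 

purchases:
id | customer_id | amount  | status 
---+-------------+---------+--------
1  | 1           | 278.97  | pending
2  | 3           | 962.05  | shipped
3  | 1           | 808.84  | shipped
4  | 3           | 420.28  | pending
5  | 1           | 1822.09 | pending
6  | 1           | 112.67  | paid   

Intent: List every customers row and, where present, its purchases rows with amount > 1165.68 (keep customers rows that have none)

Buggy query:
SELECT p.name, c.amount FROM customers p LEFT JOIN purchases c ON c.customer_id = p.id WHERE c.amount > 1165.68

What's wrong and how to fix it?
Bug: Filtering c.amount in WHERE discards the NULL rows produced by LEFT JOIN, turning it into an inner join

Fix: Move the right-table condition into the ON clause so unmatched parents are kept

Corrected query:
SELECT p.name, c.amount FROM customers p LEFT JOIN purchases c ON c.customer_id = p.id AND c.amount > 1165.68

Result:
name  | amount 
------+--------
Eve   | 1822.09
Alice | NULL   
Carol | NULL   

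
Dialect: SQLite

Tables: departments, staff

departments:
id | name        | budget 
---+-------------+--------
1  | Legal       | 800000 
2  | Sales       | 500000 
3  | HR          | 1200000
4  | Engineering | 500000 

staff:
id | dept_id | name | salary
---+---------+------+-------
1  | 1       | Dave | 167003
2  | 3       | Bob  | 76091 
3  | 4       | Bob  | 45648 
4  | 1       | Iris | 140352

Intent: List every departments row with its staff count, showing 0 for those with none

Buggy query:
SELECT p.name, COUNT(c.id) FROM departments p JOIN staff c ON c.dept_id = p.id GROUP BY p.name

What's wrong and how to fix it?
Bug: INNER JOIN drops departments rows that have no matching staff rows

Fix: Switch to LEFT JOIN to retain unmatched parent rows

Corrected query:
SELECT p.name, COUNT(c.id) FROM departments p LEFT JOIN staff c ON c.dept_id = p.id GROUP BY p.name

Result:
name        | COUNT(c.id)
------------+------------
Engineering | 1          
HR          | 1          
Legal       | 2          
Sales       | 0          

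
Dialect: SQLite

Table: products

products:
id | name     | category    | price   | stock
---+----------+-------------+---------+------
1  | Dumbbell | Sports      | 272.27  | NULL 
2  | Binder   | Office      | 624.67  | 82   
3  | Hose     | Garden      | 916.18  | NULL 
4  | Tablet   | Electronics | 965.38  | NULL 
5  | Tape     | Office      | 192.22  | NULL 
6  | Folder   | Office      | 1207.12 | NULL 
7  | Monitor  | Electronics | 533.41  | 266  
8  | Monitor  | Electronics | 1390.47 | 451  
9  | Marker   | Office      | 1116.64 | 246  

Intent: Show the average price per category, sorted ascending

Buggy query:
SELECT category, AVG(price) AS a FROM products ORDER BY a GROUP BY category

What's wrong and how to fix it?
Bug: ORDER BY appears before GROUP BY; SQL clause order requires GROUP BY first

Fix: Move ORDER BY to the end, after GROUP BY

Corrected query:
SELECT category, AVG(price) AS a FROM products GROUP BY category ORDER BY a

Result:
category    | a         
------------+-----------
Sports      | 272.27    
Office      | 785.1625  
Garden      | 916.18    
Electronics | 963.086667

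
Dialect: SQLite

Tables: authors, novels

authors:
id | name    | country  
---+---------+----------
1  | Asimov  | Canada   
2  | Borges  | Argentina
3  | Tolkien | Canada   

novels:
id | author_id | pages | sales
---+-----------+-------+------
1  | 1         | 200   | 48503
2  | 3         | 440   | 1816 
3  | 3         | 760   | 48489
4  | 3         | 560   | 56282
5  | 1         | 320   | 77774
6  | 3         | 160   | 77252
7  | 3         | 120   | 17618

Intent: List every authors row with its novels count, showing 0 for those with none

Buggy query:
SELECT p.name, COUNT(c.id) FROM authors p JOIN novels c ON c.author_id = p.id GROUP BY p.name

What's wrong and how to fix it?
Bug: An inner join excludes parents with zero children

Fix: Use LEFT JOIN so parents without children still appear (COUNT(c.id) gives 0)

Corrected query:
SELECT p.name, COUNT(c.id) FROM authors p LEFT JOIN novels c ON c.author_id = p.id GROUP BY p.name

Result:
name    | COUNT(c.id)
--------+------------
Asimov  | 2          
Borges  | 0          
Tolkien | 5          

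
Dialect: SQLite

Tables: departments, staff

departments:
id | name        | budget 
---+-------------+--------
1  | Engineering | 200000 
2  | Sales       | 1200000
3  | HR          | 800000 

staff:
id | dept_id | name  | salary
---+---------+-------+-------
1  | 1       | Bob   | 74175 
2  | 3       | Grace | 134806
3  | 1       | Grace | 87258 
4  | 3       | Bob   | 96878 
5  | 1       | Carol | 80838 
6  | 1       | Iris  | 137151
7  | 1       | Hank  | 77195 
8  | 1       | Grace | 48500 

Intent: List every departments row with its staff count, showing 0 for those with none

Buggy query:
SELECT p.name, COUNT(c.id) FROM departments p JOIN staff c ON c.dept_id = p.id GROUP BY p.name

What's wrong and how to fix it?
Bug: INNER JOIN drops departments rows that have no matching staff rows

Fix: Use LEFT JOIN so parents without children still appear (COUNT(c.id) gives 0)

Corrected query:
SELECT p.name, COUNT(c.id) FROM departments p LEFT JOIN staff c ON c.dept_id = p.id GROUP BY p.name

Result:
name        | COUNT(c.id)
------------+------------
Engineering | 6          
HR          | 2          
Sales       | 0          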